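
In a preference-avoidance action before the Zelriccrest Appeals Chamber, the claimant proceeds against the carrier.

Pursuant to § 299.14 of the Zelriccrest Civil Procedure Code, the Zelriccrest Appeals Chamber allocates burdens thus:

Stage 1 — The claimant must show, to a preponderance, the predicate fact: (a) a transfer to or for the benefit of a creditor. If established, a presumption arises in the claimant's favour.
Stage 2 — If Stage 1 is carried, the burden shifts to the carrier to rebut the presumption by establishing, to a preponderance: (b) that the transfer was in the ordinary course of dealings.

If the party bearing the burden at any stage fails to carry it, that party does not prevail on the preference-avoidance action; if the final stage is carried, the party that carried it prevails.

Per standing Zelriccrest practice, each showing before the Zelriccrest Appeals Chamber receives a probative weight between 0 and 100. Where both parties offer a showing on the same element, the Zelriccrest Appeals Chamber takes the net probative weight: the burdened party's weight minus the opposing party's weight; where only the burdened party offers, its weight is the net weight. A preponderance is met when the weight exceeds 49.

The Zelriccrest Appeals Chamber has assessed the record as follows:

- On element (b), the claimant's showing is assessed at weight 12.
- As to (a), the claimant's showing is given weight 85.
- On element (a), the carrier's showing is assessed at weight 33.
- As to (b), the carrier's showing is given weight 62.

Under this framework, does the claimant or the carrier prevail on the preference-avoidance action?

Stage 1 (claimant, a preponderance, weight exceeds 49): (a) net 85−33=52 > 49 — meets.
  All elements met. The burden passes to the carrier.
Stage 2 (carrier, a preponderance, weight exceeds 49): (b) net 62−12=50 > 49 — meets.
  The carrier carries the last stage.
With every stage satisfied, the carrier prevails.

carrier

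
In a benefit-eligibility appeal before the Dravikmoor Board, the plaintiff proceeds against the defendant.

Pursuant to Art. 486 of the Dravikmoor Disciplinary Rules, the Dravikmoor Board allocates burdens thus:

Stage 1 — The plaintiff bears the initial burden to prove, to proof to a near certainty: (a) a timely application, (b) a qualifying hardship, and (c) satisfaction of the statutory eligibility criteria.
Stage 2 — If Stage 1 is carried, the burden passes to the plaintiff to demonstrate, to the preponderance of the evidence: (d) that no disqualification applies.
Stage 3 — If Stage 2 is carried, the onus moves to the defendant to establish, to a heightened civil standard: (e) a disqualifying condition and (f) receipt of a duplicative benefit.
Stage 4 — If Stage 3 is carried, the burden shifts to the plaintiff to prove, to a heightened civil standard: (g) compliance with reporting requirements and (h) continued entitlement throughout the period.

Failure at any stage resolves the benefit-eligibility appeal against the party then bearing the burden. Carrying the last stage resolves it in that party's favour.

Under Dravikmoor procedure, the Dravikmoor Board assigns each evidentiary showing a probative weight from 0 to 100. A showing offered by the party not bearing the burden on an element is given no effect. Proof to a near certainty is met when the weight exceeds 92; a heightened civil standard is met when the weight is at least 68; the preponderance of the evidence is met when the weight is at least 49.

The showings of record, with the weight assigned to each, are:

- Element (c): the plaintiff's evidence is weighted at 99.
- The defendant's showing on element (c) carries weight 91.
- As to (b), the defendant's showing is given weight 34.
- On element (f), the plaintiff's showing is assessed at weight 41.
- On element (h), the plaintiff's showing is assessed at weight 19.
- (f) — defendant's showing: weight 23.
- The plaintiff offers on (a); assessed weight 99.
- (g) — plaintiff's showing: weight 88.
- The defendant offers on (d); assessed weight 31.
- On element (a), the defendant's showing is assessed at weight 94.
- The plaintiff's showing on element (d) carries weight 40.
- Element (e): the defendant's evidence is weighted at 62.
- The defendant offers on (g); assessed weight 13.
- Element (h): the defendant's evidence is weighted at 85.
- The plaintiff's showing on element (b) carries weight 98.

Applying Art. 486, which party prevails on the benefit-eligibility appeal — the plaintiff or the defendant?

defendant

Stage 1 — burden on plaintiff; standard: proof to a near certainty (weight exceeds 92).
    (a): 99 (defendant's 94 disregarded) > 92 [met]
    (b): 98 (defendant's 34 disregarded) > 92 [met]
    (c): 99 (defendant's 91 disregarded) > 92 [met]
  Stage 1 is satisfied; the plaintiff continues to bear the burden.
Stage 2 — burden on plaintiff; standard: the preponderance of the evidence (weight is at least 49).
    (d): 40 (defendant's 31 disregarded) < 49 [not met]
  Stage 2 not carried; the plaintiff fails its burden.
The analysis ends at Stage 2; the defendant prevails.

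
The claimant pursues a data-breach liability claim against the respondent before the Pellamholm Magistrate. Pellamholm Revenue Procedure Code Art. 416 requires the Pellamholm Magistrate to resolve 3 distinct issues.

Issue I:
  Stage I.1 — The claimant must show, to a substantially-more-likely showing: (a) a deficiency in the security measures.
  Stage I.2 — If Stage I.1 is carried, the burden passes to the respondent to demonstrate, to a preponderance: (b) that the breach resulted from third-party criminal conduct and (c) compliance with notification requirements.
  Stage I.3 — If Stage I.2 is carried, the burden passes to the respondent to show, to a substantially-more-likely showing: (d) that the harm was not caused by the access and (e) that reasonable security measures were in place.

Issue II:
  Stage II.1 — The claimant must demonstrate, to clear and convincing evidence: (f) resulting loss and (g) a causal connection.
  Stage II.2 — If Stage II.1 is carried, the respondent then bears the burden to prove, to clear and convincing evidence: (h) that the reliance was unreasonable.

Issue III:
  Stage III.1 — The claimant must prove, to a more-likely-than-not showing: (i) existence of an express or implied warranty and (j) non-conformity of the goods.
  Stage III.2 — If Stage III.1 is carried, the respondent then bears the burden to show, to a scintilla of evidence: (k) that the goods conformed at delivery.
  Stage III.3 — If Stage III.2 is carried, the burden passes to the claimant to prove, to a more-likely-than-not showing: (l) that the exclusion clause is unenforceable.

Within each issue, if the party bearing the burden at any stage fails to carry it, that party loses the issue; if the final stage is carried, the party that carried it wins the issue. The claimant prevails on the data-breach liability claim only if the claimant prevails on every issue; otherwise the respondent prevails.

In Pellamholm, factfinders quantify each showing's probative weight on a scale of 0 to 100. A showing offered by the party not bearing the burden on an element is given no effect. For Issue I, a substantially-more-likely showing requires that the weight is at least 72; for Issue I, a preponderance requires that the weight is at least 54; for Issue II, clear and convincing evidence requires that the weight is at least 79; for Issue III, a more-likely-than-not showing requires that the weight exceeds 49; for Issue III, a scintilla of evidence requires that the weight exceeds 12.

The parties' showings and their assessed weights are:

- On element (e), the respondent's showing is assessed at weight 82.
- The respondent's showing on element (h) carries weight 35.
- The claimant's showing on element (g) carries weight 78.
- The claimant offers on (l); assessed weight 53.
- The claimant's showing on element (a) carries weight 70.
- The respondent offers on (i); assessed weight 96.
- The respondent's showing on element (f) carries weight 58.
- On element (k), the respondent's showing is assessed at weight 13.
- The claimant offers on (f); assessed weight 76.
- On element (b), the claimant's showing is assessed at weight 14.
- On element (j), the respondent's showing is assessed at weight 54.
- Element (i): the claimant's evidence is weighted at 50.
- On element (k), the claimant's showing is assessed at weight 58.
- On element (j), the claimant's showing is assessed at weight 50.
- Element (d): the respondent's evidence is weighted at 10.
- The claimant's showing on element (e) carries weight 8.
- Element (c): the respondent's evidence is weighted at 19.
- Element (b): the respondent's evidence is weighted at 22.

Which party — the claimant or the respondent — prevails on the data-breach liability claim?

respondent

— Issue I —
Stage I.1 — burden on claimant; standard: a substantially-more-likely showing (weight is at least 72).
    (a): 70 < 72 [not met]
  Stage I.1 not carried; the claimant fails its burden.
The analysis ends at Stage I.1; the respondent prevails on this issue.
— Issue II —
Stage II.1 — burden on claimant; standard: clear and convincing evidence (weight is at least 79).
    (f): 76 (respondent's 58 disregarded) < 79 [not met]
    (g): 78 < 79 [not met]
  Not every element is met, so the claimant fails to carry Stage II.1.
So the respondent prevails on this issue.
— Issue III —
Stage III.1 (claimant, a more-likely-than-not showing, weight exceeds 49): (i) 50 (respondent's 96 disregarded) > 49 — meets; (j) 50 (respondent's 54 disregarded) > 49 — meets.
  Stage III.1 carried; the burden shifts to the respondent.
Stage III.2 (respondent, a scintilla of evidence, weight exceeds 12): (k) 13 (claimant's 58 disregarded) > 12 — meets.
  The respondent carries Stage III.2; the claimant now bears the burden.
Stage III.3 (claimant, a more-likely-than-not showing, weight exceeds 49): (l) 53 > 49 — meets.
  All elements met at the final stage.
Every stage carried; the claimant prevails on this issue.
Per-issue: Issue I → respondent; Issue II → respondent; Issue III → claimant. The claimant must prevail on every issue; overall, the respondent prevails.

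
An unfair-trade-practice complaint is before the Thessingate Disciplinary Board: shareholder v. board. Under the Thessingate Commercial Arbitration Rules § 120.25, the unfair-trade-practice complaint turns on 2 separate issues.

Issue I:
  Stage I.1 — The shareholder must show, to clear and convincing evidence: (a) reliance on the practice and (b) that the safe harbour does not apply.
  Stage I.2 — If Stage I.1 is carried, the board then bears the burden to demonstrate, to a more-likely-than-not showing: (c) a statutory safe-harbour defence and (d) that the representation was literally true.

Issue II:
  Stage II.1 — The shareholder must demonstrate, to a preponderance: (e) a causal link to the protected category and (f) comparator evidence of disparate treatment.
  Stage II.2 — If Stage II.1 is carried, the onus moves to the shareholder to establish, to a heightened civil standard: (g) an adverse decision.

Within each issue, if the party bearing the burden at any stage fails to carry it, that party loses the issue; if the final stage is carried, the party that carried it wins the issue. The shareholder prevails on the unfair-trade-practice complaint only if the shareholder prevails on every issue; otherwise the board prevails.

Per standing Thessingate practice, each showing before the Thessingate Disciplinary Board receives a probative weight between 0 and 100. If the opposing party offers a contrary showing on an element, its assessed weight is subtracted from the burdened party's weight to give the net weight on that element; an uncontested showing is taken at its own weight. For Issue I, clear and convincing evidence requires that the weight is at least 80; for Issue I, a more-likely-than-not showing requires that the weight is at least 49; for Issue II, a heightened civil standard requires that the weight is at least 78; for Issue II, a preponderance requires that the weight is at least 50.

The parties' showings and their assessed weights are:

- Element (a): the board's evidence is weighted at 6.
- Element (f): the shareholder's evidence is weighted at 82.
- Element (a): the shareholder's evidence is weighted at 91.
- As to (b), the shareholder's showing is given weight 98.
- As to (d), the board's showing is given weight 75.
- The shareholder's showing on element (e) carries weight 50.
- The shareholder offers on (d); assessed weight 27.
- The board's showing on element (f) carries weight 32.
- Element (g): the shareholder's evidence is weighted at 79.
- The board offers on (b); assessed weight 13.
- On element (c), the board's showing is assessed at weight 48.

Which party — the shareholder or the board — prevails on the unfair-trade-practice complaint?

shareholder

— Issue I —
Stage I.1 — burden on shareholder; standard: clear and convincing evidence (weight is at least 80).
    (a): 91 − 6 = 85 ≥ 80 [met]
    (b): 98 − 13 = 85 ≥ 80 [met]
  Stage I.1 carried; the burden shifts to the board.
Stage I.2 — burden on board; standard: a more-likely-than-not showing (weight is at least 49).
    (c): 48 < 49 [not met]
    (d): 75 − 27 = 48 < 49 [not met]
  Not every element is met, so the board fails to carry Stage I.2.
So the shareholder prevails on this issue.
— Issue II —
Stage II.1 — burden on shareholder; standard: a preponderance (weight is at least 50).
    (e): 50 ≥ 50 [met]
    (f): 82 − 32 = 50 ≥ 50 [met]
  Stage II.1 carried; the burden remains with the shareholder.
Stage II.2 — burden on shareholder; standard: a heightened civil standard (weight is at least 78).
    (g): 79 ≥ 78 [met]
  Stage II.2 carried; the final stage is satisfied.
Every stage carried; the shareholder prevails on this issue.
Per-issue: Issue I → shareholder; Issue II → shareholder. The shareholder must prevail on every issue; overall, the shareholder prevails.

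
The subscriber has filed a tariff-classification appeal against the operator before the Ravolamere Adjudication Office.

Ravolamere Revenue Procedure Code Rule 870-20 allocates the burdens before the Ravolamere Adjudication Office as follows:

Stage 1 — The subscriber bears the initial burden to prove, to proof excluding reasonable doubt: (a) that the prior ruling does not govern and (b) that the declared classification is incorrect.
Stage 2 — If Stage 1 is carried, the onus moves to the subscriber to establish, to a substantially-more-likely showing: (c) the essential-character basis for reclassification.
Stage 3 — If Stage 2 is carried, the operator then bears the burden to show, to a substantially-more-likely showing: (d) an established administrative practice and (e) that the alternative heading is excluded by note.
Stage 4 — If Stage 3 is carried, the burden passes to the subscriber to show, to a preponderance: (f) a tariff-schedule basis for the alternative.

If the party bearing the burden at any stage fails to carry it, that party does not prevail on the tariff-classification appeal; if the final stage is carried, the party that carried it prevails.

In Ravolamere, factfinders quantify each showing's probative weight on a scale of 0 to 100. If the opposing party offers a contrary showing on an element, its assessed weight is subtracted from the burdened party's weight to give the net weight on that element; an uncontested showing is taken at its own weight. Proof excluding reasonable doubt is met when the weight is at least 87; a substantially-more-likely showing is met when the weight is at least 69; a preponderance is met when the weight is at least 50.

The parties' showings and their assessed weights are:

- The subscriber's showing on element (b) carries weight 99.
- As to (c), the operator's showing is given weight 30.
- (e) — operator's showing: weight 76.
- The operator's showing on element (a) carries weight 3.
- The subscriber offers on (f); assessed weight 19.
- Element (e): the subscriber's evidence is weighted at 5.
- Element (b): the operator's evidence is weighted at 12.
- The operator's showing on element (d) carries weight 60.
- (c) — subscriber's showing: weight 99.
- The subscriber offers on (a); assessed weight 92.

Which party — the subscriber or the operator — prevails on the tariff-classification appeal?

subscriber

Stage 1 — burden on subscriber; standard: proof excluding reasonable doubt (weight is at least 87).
    (a): 92 − 3 = 89 ≥ 87 [met]
    (b): 99 − 12 = 87 ≥ 87 [met]
  Stage 1 carried; the burden remains with the subscriber.
Stage 2 — burden on subscriber; standard: a substantially-more-likely showing (weight is at least 69).
    (c): 99 − 30 = 69 ≥ 69 [met]
  All elements met. The burden passes to the operator.
Stage 3 — burden on operator; standard: a substantially-more-likely showing (weight is at least 69).
    (d): 60 < 69 [not met]
    (e): 76 − 5 = 71 ≥ 69 [met]
  Not every element is met, so the operator fails to carry Stage 3.
The subscriber prevails.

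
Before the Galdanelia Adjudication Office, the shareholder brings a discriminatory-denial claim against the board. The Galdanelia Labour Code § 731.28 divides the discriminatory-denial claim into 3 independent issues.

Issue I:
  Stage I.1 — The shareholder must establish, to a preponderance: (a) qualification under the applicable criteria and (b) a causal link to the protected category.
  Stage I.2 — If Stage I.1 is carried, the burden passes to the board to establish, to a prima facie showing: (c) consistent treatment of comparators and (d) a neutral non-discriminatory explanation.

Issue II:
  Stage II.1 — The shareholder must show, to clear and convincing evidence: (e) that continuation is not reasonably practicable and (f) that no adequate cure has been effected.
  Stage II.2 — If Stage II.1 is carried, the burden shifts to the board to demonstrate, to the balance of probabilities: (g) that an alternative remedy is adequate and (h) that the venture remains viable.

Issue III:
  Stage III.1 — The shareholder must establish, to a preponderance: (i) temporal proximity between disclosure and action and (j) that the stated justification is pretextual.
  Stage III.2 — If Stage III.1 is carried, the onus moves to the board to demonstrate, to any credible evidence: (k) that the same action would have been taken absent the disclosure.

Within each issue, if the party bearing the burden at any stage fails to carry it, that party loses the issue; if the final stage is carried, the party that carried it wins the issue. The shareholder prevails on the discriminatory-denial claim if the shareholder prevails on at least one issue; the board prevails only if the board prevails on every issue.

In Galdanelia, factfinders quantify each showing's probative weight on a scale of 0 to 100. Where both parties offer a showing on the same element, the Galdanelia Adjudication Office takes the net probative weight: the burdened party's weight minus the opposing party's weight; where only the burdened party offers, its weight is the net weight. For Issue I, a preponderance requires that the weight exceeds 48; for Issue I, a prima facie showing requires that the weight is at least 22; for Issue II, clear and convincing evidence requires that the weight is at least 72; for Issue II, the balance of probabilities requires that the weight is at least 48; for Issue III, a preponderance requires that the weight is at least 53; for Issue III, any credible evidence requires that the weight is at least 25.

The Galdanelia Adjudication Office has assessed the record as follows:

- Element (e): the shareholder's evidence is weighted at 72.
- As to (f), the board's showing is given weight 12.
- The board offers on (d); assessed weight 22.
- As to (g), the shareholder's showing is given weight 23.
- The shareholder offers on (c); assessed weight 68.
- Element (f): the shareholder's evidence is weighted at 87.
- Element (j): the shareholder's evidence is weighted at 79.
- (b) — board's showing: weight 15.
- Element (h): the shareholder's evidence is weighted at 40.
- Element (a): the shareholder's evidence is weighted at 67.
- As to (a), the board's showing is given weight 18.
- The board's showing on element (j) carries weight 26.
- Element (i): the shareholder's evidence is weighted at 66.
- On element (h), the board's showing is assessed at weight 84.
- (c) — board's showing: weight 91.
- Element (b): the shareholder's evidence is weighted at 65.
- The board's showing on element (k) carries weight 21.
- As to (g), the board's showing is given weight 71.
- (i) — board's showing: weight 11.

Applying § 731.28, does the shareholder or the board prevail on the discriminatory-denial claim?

— Issue I —
At Stage I.1 the shareholder must meet a preponderance (weight exceeds 48): on (a) the weight is 67 less the opposing 18 gives net 49, which does exceed 48, so (a) meets the standard; on (b) the weight is 65 less the opposing 15 gives net 50, > 48, so (b) meets the standard.
  The shareholder carries Stage I.1; the board now bears the burden.
At Stage I.2 the board must meet a prima facie showing (weight is at least 22): on (c) the weight is 91 less the opposing 68 gives net 23, which does reach 22, so (c) meets the standard; on (d) the weight is 22, which does reach 22, so (d) meets the standard.
  Stage I.2 carried; the final stage is satisfied.
All stages carried — the board prevails on this issue.
— Issue II —
Stage II.1 (shareholder, clear and convincing evidence, weight is at least 72): (e) 72 ≥ 72 — meets; (f) net 87−12=75 ≥ 72 — meets.
  All elements met. The burden passes to the board.
Stage II.2 (board, the balance of probabilities, weight is at least 48): (g) net 71−23=48 ≥ 48 — meets; (h) net 84−40=44 < 48 — fails.
  Stage II.2 not carried; the board fails its burden.
The shareholder prevails on this issue.
— Issue III —
Stage III.1 — burden on shareholder; standard: a preponderance (weight is at least 53).
    (i): 66 − 11 = 55 ≥ 53 [met]
    (j): 79 − 26 = 53 ≥ 53 [met]
  Stage III.1 carried; the burden shifts to the board.
Stage III.2 — burden on board; standard: any credible evidence (weight is at least 25).
    (k): 21 < 25 [not met]
  The board does not carry Stage III.2.
The shareholder prevails on this issue.
Per-issue: Issue I → board; Issue II → shareholder; Issue III → shareholder. The shareholder must prevail on at least one issue; overall, the shareholder prevails.

shareholder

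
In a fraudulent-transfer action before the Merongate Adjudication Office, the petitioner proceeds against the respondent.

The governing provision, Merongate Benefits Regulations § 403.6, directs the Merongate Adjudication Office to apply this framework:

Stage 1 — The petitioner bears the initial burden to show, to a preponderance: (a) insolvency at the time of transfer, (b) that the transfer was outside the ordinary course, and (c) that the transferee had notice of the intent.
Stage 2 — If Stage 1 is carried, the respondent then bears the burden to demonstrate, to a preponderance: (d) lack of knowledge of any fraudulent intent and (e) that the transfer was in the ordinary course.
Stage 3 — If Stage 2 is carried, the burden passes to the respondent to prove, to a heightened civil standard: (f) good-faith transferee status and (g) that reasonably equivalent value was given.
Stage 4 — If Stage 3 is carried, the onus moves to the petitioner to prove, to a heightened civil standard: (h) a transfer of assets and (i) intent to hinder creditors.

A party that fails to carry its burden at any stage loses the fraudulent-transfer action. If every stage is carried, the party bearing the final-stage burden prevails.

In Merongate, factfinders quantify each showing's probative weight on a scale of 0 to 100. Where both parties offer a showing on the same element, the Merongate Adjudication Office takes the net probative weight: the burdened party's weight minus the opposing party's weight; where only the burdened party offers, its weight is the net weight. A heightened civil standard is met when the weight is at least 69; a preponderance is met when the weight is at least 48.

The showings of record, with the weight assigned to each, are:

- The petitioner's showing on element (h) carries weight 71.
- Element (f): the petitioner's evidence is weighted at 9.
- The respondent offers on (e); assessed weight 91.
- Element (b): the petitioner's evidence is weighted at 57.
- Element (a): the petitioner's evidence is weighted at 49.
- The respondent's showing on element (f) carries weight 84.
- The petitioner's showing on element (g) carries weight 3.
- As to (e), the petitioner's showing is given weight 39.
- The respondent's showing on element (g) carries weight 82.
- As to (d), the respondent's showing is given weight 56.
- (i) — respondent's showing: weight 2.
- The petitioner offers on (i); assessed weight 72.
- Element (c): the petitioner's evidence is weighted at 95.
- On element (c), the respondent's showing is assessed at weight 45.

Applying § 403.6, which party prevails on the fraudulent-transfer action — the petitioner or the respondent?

Stage 1 — burden on petitioner; standard: a preponderance (weight is at least 48).
    (a): 49 ≥ 48 [met]
    (b): 57 ≥ 48 [met]
    (c): 95 − 45 = 50 ≥ 48 [met]
  All elements met. The burden passes to the respondent.
Stage 2 — burden on respondent; standard: a preponderance (weight is at least 48).
    (d): 56 ≥ 48 [met]
    (e): 91 − 39 = 52 ≥ 48 [met]
  Stage 2 carried; the burden remains with the respondent.
Stage 3 — burden on respondent; standard: a heightened civil standard (weight is at least 69).
    (f): 84 − 9 = 75 ≥ 69 [met]
    (g): 82 − 3 = 79 ≥ 69 [met]
  Stage 3 carried; the burden shifts to the petitioner.
Stage 4 — burden on petitioner; standard: a heightened civil standard (weight is at least 69).
    (h): 71 ≥ 69 [met]
    (i): 72 − 2 = 70 ≥ 69 [met]
  Stage 4 carried; the final stage is satisfied.
Every stage carried; the petitioner prevails.

petitioner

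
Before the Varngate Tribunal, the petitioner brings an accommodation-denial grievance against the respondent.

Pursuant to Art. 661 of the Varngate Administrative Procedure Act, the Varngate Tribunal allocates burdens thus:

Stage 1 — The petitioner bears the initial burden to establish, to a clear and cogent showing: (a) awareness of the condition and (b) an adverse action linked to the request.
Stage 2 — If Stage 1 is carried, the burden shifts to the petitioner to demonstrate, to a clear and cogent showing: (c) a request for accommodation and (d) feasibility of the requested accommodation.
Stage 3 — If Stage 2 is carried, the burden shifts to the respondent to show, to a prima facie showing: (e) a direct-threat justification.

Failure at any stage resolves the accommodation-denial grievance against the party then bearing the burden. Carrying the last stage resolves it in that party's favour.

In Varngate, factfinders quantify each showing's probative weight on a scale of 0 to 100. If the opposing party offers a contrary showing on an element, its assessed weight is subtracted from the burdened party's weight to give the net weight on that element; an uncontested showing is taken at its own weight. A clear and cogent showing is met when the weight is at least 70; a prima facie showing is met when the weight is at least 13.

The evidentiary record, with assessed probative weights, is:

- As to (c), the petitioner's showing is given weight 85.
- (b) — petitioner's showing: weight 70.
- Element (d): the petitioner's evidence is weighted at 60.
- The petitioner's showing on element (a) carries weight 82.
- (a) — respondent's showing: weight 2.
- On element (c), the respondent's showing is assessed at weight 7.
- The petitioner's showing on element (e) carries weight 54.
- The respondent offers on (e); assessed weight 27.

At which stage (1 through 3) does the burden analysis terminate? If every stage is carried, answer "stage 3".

stage 2

At Stage 1 the petitioner must meet a clear and cogent showing (weight is at least 70): on (a) the weight is 82 less the opposing 2 gives net 80, which does reach 70, so (a) meets the standard; on (b) the weight is 70, which does reach 70, so (b) meets the standard.
  Stage 1 carried; the burden remains with the petitioner.
At Stage 2 the petitioner must meet a clear and cogent showing (weight is at least 70): on (c) the weight is 85 less the opposing 7 gives net 78, ≥ 70, so (c) meets the standard; on (d) the weight is 60, < 70, so (d) does not meet the standard.
  The petitioner does not carry Stage 2.
The respondent prevails.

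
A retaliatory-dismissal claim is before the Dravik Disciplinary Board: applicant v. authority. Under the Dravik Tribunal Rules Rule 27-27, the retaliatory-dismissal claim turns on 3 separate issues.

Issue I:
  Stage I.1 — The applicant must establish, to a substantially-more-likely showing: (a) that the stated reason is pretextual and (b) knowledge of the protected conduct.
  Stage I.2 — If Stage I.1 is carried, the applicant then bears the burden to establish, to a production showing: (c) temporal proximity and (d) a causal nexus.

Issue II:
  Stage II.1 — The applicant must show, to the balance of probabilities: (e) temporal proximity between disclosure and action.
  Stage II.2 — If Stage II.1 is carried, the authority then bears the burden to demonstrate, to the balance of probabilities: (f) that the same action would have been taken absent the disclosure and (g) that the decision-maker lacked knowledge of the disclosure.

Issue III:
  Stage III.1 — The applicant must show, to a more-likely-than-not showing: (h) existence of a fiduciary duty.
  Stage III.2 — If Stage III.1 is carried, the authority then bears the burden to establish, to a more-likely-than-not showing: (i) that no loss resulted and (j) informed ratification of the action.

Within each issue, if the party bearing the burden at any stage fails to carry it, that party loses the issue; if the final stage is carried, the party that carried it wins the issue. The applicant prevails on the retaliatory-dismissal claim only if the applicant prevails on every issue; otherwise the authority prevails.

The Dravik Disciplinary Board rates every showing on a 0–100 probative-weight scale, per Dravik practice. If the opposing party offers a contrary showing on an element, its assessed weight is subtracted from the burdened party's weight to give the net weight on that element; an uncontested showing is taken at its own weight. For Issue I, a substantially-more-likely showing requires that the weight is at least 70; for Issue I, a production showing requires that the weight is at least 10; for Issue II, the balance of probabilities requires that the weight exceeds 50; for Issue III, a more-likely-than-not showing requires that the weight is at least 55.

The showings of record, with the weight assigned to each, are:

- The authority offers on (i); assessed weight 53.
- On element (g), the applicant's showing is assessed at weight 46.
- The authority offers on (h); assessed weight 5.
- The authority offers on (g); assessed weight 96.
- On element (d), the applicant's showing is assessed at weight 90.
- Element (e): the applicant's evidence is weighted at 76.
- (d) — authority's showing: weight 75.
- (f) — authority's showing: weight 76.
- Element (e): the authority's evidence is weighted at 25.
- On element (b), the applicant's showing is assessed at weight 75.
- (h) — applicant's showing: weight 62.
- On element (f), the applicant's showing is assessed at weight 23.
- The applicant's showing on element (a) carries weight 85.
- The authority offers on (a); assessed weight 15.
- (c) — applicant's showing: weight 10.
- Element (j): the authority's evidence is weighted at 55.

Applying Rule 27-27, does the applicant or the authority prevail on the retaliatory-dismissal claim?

applicant

— Issue I —
Stage I.1 — burden on applicant; standard: a substantially-more-likely showing (weight is at least 70).
    (a): 85 − 15 = 70 ≥ 70 [met]
    (b): 75 ≥ 70 [met]
  All elements met. The applicant retains the burden for Stage I.2.
Stage I.2 — burden on applicant; standard: a production showing (weight is at least 10).
    (c): 10 ≥ 10 [met]
    (d): 90 − 75 = 15 ≥ 10 [met]
  The applicant carries the last stage.
All stages carried — the applicant prevails on this issue.
— Issue II —
Stage II.1 — burden on applicant; standard: the balance of probabilities (weight exceeds 50).
    (e): 76 − 25 = 51 > 50 [met]
  Stage II.1 is satisfied; the onus moves to the authority.
Stage II.2 — burden on authority; standard: the balance of probabilities (weight exceeds 50).
    (f): 76 − 23 = 53 > 50 [met]
    (g): 96 − 46 = 50 ≤ 50 [not met]
  Stage II.2 not carried; the authority fails its burden.
The applicant prevails on this issue.
— Issue III —
Stage III.1 (applicant, a more-likely-than-not showing, weight is at least 55): (h) net 62−5=57 ≥ 55 — meets.
  Stage III.1 is satisfied; the onus moves to the authority.
Stage III.2 (authority, a more-likely-than-not showing, weight is at least 55): (i) 53 < 55 — fails; (j) 55 ≥ 55 — meets.
  The authority does not carry Stage III.2.
So the applicant prevails on this issue.
Per-issue: Issue I → applicant; Issue II → applicant; Issue III → applicant. The applicant must prevail on every issue; overall, the applicant prevails.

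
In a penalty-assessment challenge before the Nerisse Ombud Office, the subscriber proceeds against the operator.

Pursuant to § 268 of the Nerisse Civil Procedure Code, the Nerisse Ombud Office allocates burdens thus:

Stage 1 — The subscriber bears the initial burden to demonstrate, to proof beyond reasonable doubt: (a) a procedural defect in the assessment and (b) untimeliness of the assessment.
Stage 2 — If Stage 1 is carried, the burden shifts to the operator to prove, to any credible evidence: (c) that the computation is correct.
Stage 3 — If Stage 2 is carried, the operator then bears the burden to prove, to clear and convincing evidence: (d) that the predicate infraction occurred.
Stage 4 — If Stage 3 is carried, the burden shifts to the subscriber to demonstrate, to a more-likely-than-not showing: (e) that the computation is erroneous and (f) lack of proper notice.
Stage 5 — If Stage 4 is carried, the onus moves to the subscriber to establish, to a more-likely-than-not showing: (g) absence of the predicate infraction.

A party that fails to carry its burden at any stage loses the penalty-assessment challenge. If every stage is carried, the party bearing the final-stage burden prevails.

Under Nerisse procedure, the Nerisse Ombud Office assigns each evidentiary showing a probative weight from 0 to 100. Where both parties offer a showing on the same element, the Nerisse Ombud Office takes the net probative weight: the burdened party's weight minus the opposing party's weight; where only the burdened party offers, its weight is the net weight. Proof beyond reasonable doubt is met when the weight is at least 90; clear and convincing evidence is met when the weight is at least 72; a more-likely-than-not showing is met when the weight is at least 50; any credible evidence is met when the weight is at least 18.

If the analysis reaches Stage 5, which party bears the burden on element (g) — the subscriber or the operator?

subscriber

Stage 5's rule assigns the burden to the subscriber (to a more-likely-than-not showing).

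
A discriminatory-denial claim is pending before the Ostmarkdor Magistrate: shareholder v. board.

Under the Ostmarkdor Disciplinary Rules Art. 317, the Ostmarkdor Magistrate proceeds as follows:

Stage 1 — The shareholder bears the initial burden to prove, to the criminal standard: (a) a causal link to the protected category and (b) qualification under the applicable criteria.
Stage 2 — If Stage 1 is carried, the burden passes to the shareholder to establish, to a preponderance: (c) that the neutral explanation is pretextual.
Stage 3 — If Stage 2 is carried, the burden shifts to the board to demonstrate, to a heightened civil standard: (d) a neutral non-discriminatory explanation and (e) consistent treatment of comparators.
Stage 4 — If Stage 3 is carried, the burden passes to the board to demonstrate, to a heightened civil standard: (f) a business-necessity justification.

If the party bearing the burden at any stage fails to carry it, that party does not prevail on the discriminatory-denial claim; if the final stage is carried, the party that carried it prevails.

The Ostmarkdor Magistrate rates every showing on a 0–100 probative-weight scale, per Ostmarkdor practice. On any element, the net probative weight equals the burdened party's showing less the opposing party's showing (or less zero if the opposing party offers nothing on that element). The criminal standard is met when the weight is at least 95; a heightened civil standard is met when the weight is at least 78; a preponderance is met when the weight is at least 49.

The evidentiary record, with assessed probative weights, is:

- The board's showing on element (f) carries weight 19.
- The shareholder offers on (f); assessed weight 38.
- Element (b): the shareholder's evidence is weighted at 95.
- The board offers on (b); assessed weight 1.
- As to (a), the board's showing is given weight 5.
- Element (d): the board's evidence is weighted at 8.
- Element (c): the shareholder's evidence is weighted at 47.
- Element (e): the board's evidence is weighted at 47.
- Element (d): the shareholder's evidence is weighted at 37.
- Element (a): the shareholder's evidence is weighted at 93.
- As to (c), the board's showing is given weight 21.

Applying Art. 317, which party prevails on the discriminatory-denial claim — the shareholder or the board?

Stage 1 (shareholder, the criminal standard, weight is at least 95): (a) net 93−5=88 < 95 — fails; (b) net 95−1=94 < 95 — fails.
  Stage 1 not carried; the shareholder fails its burden.
So the board prevails.

board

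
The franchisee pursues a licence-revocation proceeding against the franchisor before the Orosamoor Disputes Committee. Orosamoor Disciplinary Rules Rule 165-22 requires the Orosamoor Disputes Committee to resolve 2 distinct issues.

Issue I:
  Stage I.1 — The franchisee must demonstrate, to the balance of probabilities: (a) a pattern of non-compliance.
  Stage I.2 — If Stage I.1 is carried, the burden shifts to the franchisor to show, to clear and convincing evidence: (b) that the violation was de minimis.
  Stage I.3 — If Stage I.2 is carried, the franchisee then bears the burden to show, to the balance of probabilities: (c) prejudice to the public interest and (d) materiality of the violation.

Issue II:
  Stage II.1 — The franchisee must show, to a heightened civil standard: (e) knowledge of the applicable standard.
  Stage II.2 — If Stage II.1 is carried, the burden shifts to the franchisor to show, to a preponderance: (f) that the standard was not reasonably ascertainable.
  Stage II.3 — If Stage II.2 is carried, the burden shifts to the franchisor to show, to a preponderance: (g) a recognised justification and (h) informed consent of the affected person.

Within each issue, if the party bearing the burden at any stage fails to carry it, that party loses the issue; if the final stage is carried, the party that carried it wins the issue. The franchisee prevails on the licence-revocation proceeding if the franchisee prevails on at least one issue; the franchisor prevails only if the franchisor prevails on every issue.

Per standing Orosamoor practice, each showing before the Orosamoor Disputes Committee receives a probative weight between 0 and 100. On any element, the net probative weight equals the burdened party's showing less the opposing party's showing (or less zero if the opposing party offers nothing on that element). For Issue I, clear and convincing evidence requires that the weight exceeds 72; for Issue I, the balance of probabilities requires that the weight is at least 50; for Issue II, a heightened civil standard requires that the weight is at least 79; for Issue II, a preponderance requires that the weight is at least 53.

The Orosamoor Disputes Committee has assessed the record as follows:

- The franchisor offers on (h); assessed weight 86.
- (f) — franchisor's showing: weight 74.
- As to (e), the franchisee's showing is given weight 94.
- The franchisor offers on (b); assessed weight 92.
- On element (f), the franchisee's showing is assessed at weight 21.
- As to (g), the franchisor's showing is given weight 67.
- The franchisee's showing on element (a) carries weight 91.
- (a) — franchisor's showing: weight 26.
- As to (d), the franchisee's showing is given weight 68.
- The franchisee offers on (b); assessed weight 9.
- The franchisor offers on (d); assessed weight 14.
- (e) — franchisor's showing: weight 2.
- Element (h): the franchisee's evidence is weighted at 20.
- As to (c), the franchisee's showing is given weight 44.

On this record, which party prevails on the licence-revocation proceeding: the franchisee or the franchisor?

franchisor

— Issue I —
At Stage I.1 the franchisee must meet the balance of probabilities (weight is at least 50): on (a) the weight is 91 less the opposing 26 gives net 65, which does reach 50, so (a) meets the standard.
  All elements met. The burden passes to the franchisor.
At Stage I.2 the franchisor must meet clear and convincing evidence (weight exceeds 72): on (b) the weight is 92 less the opposing 9 gives net 83, which does exceed 72, so (b) meets the standard.
  Stage I.2 carried; the burden shifts to the franchisee.
At Stage I.3 the franchisee must meet the balance of probabilities (weight is at least 50): on (c) the weight is 44, < 50, so (c) does not meet the standard; on (d) the weight is 68 less the opposing 14 gives net 54, which does reach 50, so (d) meets the standard.
  Stage I.3 not carried; the franchisee fails its burden.
The franchisor prevails on this issue.
— Issue II —
At Stage II.1 the franchisee must meet a heightened civil standard (weight is at least 79): on (e) the weight is 94 less the opposing 2 gives net 92, ≥ 79, so (e) meets the standard.
  The franchisee carries Stage II.1; the franchisor now bears the burden.
At Stage II.2 the franchisor must meet a preponderance (weight is at least 53): on (f) the weight is 74 less the opposing 21 gives net 53, which does reach 53, so (f) meets the standard.
  Stage II.2 is satisfied; the franchisor continues to bear the burden.
At Stage II.3 the franchisor must meet a preponderance (weight is at least 53): on (g) the weight is 67, ≥ 53, so (g) meets the standard; on (h) the weight is 86 less the opposing 20 gives net 66, ≥ 53, so (h) meets the standard.
  All elements met at the final stage.
All stages carried — the franchisor prevails on this issue.
Per-issue: Issue I → franchisor; Issue II → franchisor. The franchisee must prevail on at least one issue; overall, the franchisor prevails.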